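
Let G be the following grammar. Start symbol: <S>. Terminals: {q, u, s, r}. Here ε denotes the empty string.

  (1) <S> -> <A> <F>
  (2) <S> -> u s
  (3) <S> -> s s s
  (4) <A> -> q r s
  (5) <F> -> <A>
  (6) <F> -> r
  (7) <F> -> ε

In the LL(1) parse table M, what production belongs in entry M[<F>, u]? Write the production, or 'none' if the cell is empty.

FIRST(<A>): from <A>->q r s we get {q}. So FIRST(<A>) = {q}.
FIRST(<S>): from <S>-><A> <F> we get {q}; from <S>->u s we get {u}; from <S>->s s s we get {s}. So FIRST(<S>) = {q, s, u}.
FIRST(<F>): from <F>-><A> we get {q}; from <F>->r we get {r}; from <F>->ε we get {ε}. So FIRST(<F>) = {ε, q, r}.
FOLLOW(<S>) includes $ since <S> is the start symbol.
FOLLOW(<S>): <S> appears on no right-hand side. Thus FOLLOW(<S>) = {$}.
FOLLOW(<F>): in <S>-><A> <F>, the suffix after <F> is empty, so FOLLOW(<F>) ⊇ FOLLOW(<S>) = {$}. Thus FOLLOW(<F>) = {$}.
For <F> -> <A>: FIRST(<A>) = {q}, so it goes in M[<F>, t] for t ∈ {q}.
For <F> -> r: FIRST(r) = {r}, so it goes in M[<F>, t] for t ∈ {r}.
For <F> -> ε: FIRST(ε) = {ε}, so it goes in M[<F>, t] for t ∈ {}; since ε ∈ FIRST, also for every t ∈ FOLLOW(<F>) = {$}.
None of these place a production in M[<F>, u].

none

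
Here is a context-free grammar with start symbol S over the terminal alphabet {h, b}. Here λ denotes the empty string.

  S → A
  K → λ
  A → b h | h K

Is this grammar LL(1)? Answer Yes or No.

Yes

FIRST(S) = {b, h}
FIRST(K) = {λ}
FIRST(A) = {b, h}
FOLLOW(S) = {$}
FOLLOW(K) = {$}
FOLLOW(A) = {$}
Each cell of M receives at most one production.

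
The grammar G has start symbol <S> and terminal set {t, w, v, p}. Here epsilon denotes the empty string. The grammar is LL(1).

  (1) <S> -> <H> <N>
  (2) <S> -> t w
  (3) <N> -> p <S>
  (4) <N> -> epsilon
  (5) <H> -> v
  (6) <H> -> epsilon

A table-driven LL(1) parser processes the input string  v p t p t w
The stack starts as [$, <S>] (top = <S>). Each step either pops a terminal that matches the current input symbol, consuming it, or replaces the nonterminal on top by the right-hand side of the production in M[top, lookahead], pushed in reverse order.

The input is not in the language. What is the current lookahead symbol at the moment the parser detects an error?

p

     Stack      Input          Action
  1  $ <S>      v p t p t w $  expand <S> -> <H> <N>
  2  $ <N> <H>  v p t p t w $  expand <H> -> v
  3  $ <N> v    v p t p t w $  match v
  4  $ <N>      p t p t w $    expand <N> -> p <S>
  5  $ <S> p    p t p t w $    match p
  6  $ <S>      t p t w $      expand <S> -> t w
  7  $ w t      t p t w $      match t
  8  $ w        p t w $        error: top is terminal w but lookahead is p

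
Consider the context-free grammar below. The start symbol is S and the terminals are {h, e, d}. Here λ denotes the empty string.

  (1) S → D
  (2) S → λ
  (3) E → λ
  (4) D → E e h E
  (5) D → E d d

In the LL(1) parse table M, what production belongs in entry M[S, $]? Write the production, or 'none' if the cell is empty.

FIRST(E) = {λ}
FIRST(D) = {d, e}  (via E e h E, E d d)
FIRST(S) = {λ, d, e}  (via D)
FOLLOW(S) includes $ since S is the start symbol.
FOLLOW(S): S appears on no right-hand side. Thus FOLLOW(S) = {$}.
For S → D: FIRST(D) = {d, e}, so it goes in M[S, t] for t ∈ {d, e}.
For S → λ: FIRST(λ) = {λ}, so it goes in M[S, t] for t ∈ {}; since λ ∈ FIRST, also for every t ∈ FOLLOW(S) = {$}.

S → λ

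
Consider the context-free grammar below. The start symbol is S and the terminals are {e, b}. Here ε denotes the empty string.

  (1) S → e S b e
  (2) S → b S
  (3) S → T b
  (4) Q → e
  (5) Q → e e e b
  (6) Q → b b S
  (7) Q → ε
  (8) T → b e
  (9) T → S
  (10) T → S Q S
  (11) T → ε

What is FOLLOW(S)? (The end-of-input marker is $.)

FIRST(Q) = {ε, b, e}
FIRST(S) = {b, e}  (via T b)
FIRST(T) = {ε, b, e}  (via S, S Q S)
FOLLOW(S) includes $ since S is the start symbol.
FOLLOW(Q): in T→S Q S, Q is followed by S with FIRST {b, e}. Thus FOLLOW(Q) = {b, e}.
FOLLOW(T): in S→T b, T is followed by b with FIRST {b}. Thus FOLLOW(T) = {b}.
FOLLOW(S): in S→e S b e, S is followed by b e with FIRST {b}; in S→b S, the suffix after S is empty (adds nothing new); in Q→b b S, the suffix after S is empty, so FOLLOW(S) ⊇ FOLLOW(Q) = {b, e}; in T→S, the suffix after S is empty, so FOLLOW(S) ⊇ FOLLOW(T) = {b}; in T→S Q S (occurrence 1), S is followed by Q S with FIRST {b, e}; in T→S Q S (occurrence 2), the suffix after S is empty, so FOLLOW(S) ⊇ FOLLOW(T) = {b}. Thus FOLLOW(S) = {$, b, e}.

{$, b, e}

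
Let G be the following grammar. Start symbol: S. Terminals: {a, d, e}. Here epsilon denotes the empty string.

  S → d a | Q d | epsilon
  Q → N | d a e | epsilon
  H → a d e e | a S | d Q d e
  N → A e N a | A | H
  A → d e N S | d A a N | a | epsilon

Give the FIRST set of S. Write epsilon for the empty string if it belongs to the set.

FIRST(H) = {a, d}
FIRST(A) = {epsilon, a, d}
FIRST(N) = {epsilon, a, d, e}  (via A e N a, A, H)
FIRST(Q) = {epsilon, a, d, e}  (via N)
FIRST(S) = {epsilon, a, d, e}  (via Q d)

{epsilon, a, d, e}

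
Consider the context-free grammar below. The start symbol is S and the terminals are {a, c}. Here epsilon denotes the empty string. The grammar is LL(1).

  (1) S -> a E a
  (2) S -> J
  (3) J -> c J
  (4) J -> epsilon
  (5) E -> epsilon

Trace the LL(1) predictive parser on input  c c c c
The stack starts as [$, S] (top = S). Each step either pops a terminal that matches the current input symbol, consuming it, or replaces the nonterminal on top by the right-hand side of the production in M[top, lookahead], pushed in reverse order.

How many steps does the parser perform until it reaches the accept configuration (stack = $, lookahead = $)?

10

      Stack  Input      Action
   1  $ S    c c c c $  expand S -> J
   2  $ J    c c c c $  expand J -> c J
   3  $ J c  c c c c $  match c
   4  $ J    c c c $    expand J -> c J
   5  $ J c  c c c $    match c
   6  $ J    c c $      expand J -> c J
   7  $ J c  c c $      match c
   8  $ J    c $        expand J -> c J
   9  $ J c  c $        match c
  10  $ J    $          expand J -> epsilon
Accept reached after 10 steps.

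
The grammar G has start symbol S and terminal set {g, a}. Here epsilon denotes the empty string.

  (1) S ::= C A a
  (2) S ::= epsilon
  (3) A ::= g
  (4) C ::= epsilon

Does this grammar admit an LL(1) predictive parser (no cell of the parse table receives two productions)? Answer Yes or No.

Yes

FIRST(S) = {epsilon, g}
FIRST(A) = {g}
FIRST(C) = {epsilon}
FOLLOW(S) = {$}
FOLLOW(A) = {a}
FOLLOW(C) = {g}
Each cell of M receives at most one production.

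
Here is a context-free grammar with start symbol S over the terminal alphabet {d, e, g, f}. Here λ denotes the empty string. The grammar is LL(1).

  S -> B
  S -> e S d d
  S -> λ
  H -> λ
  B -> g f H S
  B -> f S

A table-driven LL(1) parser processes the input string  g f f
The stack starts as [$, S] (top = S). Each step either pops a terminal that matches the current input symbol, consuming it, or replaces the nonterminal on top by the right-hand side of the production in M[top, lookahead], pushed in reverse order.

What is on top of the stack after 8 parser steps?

     Stack      Input    Action
  1  $ S        g f f $  expand S -> B
  2  $ B        g f f $  expand B -> g f H S
  3  $ S H f g  g f f $  match g
  4  $ S H f    f f $    match f
  5  $ S H      f $      expand H -> λ
  6  $ S        f $      expand S -> B
  7  $ B        f $      expand B -> f S
  8  $ S f      f $      match f
Stack after step 8: $ S (top = S).

S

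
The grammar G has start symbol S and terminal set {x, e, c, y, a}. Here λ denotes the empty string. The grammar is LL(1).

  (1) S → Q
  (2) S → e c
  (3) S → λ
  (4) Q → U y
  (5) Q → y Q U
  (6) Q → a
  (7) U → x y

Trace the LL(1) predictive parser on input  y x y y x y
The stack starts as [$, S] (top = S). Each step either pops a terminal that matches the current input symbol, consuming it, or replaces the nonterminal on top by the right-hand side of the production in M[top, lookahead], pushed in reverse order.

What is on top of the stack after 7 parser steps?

     Stack      Input          Action
  1  $ S        y x y y x y $  expand S → Q
  2  $ Q        y x y y x y $  expand Q → y Q U
  3  $ U Q y    y x y y x y $  match y
  4  $ U Q      x y y x y $    expand Q → U y
  5  $ U y U    x y y x y $    expand U → x y
  6  $ U y y x  x y y x y $    match x
  7  $ U y y    y y x y $      match y
Stack after step 7: $ U y (top = y).

y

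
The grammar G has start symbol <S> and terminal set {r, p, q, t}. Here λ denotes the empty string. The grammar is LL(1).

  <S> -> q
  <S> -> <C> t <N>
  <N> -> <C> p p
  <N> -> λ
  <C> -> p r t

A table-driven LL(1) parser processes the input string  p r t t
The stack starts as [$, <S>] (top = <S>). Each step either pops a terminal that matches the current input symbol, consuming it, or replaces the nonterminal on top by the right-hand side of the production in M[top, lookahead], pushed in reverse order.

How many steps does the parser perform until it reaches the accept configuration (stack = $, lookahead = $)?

7

     Stack          Input      Action
  1  $ <S>          p r t t $  expand <S> -> <C> t <N>
  2  $ <N> t <C>    p r t t $  expand <C> -> p r t
  3  $ <N> t t r p  p r t t $  match p
  4  $ <N> t t r    r t t $    match r
  5  $ <N> t t      t t $      match t
  6  $ <N> t        t $        match t
  7  $ <N>          $          expand <N> -> λ
Accept reached after 7 steps.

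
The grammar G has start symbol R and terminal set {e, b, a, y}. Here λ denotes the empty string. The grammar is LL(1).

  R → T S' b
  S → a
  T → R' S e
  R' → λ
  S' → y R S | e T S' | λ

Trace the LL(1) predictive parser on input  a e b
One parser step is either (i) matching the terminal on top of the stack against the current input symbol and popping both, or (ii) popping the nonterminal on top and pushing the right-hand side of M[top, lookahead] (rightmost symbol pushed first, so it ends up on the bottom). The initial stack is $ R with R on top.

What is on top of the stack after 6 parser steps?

     Stack          Input    Action
  1  $ R            a e b $  expand R → T S' b
  2  $ b S' T       a e b $  expand T → R' S e
  3  $ b S' e S R'  a e b $  expand R' → λ
  4  $ b S' e S     a e b $  expand S → a
  5  $ b S' e a     a e b $  match a
  6  $ b S' e       e b $    match e
Stack after step 6: $ b S' (top = S').

S'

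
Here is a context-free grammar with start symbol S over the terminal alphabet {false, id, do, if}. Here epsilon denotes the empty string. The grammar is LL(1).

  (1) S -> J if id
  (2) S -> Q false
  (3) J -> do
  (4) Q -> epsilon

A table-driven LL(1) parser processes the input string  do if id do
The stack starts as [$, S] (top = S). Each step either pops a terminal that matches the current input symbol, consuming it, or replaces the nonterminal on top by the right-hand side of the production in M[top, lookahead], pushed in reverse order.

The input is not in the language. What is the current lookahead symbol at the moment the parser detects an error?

do

     Stack       Input          Action
  1  $ S         do if id do $  expand S -> J if id
  2  $ id if J   do if id do $  expand J -> do
  3  $ id if do  do if id do $  match do
  4  $ id if     if id do $     match if
  5  $ id        id do $        match id
  6  $           do $           error: stack empty but input remains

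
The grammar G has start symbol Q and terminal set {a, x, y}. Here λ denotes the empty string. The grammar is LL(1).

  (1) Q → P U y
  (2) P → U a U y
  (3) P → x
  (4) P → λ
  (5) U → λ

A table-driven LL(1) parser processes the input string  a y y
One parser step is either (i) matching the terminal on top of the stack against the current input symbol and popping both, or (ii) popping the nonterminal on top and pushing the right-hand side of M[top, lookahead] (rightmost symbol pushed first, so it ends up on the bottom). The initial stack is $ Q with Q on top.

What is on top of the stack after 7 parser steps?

y

     Stack          Input    Action
  1  $ Q            a y y $  expand Q → P U y
  2  $ y U P        a y y $  expand P → U a U y
  3  $ y U y U a U  a y y $  expand U → λ
  4  $ y U y U a    a y y $  match a
  5  $ y U y U      y y $    expand U → λ
  6  $ y U y        y y $    match y
  7  $ y U          y $      expand U → λ
Stack after step 7: $ y (top = y).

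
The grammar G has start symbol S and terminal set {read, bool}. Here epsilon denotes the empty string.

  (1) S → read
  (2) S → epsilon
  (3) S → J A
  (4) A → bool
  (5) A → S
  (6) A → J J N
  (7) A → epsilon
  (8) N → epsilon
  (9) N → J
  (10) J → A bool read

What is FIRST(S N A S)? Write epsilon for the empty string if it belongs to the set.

{epsilon, bool, read}

FIRST(S) = {epsilon, bool, read}  (via J A)
FIRST(A) = {epsilon, bool, read}  (via S, J J N)
FIRST(J) = {bool, read}  (via A bool read)
FIRST(N) = {epsilon, bool, read}  (via J)
FIRST(S N A S): take FIRST of each symbol in turn, carrying on past any symbol whose FIRST contains epsilon; result {epsilon, bool, read}.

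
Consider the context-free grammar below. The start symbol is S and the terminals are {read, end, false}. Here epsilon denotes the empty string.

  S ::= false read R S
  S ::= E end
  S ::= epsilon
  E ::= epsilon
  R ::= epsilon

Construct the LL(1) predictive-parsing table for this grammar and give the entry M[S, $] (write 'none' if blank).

FIRST(E) = {epsilon}
FIRST(R) = {epsilon}
FIRST(S) = {epsilon, end, false}  (via E end)
FOLLOW(S) includes $ since S is the start symbol.
FOLLOW(S): in S::=false read R S, the suffix after S is empty (adds nothing new). Thus FOLLOW(S) = {$}.
For S ::= false read R S: FIRST(false read R S) = {false}, so it goes in M[S, t] for t ∈ {false}.
For S ::= E end: FIRST(E end) = {end}, so it goes in M[S, t] for t ∈ {end}.
For S ::= epsilon: FIRST(epsilon) = {epsilon}, so it goes in M[S, t] for t ∈ {}; since epsilon ∈ FIRST, also for every t ∈ FOLLOW(S) = {$}.

S ::= epsilon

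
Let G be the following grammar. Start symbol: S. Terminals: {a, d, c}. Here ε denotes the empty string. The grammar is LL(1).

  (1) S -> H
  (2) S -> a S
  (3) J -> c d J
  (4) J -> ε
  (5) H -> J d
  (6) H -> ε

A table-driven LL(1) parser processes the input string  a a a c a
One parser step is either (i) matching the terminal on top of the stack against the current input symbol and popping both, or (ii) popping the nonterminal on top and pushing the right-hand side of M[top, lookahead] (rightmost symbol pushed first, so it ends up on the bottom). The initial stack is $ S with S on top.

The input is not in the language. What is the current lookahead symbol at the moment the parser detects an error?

step 1: stack=$ S  input=a a a c a $  — expand S -> a S
step 2: stack=$ S a  input=a a a c a $  — match a
step 3: stack=$ S  input=a a c a $  — expand S -> a S
step 4: stack=$ S a  input=a a c a $  — match a
step 5: stack=$ S  input=a c a $  — expand S -> a S
step 6: stack=$ S a  input=a c a $  — match a
step 7: stack=$ S  input=c a $  — expand S -> H
step 8: stack=$ H  input=c a $  — expand H -> J d
step 9: stack=$ d J  input=c a $  — expand J -> c d J
step 10: stack=$ d J d c  input=c a $  — match c
step 11: stack=$ d J d  input=a $  — error: top is terminal d but lookahead is a

a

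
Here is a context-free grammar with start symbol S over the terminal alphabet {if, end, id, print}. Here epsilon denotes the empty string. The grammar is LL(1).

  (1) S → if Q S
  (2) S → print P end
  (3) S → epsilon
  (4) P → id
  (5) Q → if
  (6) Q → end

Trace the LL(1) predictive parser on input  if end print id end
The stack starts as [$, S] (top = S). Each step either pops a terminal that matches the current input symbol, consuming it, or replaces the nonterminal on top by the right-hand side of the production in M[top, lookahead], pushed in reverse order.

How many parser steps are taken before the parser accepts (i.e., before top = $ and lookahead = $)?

step 1: stack=$ S  input=if end print id end $  — expand S → if Q S
step 2: stack=$ S Q if  input=if end print id end $  — match if
step 3: stack=$ S Q  input=end print id end $  — expand Q → end
step 4: stack=$ S end  input=end print id end $  — match end
step 5: stack=$ S  input=print id end $  — expand S → print P end
step 6: stack=$ end P print  input=print id end $  — match print
step 7: stack=$ end P  input=id end $  — expand P → id
step 8: stack=$ end id  input=id end $  — match id
step 9: stack=$ end  input=end $  — match end
Accept reached after 9 steps.

9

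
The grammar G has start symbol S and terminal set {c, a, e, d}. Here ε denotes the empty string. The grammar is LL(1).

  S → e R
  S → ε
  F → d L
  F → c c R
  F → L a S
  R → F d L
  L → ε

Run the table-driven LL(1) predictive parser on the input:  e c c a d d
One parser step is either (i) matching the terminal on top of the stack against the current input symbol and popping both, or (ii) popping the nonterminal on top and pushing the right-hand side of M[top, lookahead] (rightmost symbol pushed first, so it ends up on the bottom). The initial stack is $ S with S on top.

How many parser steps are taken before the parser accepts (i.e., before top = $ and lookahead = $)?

      Stack            Input          Action
   1  $ S              e c c a d d $  expand S → e R
   2  $ R e            e c c a d d $  match e
   3  $ R              c c a d d $    expand R → F d L
   4  $ L d F          c c a d d $    expand F → c c R
   5  $ L d R c c      c c a d d $    match c
   6  $ L d R c        c a d d $      match c
   7  $ L d R          a d d $        expand R → F d L
   8  $ L d L d F      a d d $        expand F → L a S
   9  $ L d L d S a L  a d d $        expand L → ε
  10  $ L d L d S a    a d d $        match a
  11  $ L d L d S      d d $          expand S → ε
  12  $ L d L d        d d $          match d
  13  $ L d L          d $            expand L → ε
  14  $ L d            d $            match d
  15  $ L              $              expand L → ε
Accept reached after 15 steps.

15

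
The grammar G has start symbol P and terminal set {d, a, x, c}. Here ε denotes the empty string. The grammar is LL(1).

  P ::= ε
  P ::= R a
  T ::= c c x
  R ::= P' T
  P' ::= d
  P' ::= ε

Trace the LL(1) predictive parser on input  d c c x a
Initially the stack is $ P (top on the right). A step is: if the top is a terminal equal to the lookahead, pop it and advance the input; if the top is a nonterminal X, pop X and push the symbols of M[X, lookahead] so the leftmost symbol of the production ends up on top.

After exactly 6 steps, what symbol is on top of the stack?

c

step 1: stack=$ P  input=d c c x a $  — expand P ::= R a
step 2: stack=$ a R  input=d c c x a $  — expand R ::= P' T
step 3: stack=$ a T P'  input=d c c x a $  — expand P' ::= d
step 4: stack=$ a T d  input=d c c x a $  — match d
step 5: stack=$ a T  input=c c x a $  — expand T ::= c c x
step 6: stack=$ a x c c  input=c c x a $  — match c
Stack after step 6: $ a x c (top = c).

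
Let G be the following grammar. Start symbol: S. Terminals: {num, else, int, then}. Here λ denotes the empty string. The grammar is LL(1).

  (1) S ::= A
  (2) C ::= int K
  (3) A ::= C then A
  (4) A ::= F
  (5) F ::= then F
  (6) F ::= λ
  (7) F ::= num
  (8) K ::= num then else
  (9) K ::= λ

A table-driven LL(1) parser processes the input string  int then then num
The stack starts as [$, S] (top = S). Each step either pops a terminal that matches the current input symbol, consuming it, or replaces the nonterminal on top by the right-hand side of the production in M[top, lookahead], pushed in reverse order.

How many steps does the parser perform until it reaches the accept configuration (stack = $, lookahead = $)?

11

      Stack           Input                Action
   1  $ S             int then then num $  expand S ::= A
   2  $ A             int then then num $  expand A ::= C then A
   3  $ A then C      int then then num $  expand C ::= int K
   4  $ A then K int  int then then num $  match int
   5  $ A then K      then then num $      expand K ::= λ
   6  $ A then        then then num $      match then
   7  $ A             then num $           expand A ::= F
   8  $ F             then num $           expand F ::= then F
   9  $ F then        then num $           match then
  10  $ F             num $                expand F ::= num
  11  $ num           num $                match num
Accept reached after 11 steps.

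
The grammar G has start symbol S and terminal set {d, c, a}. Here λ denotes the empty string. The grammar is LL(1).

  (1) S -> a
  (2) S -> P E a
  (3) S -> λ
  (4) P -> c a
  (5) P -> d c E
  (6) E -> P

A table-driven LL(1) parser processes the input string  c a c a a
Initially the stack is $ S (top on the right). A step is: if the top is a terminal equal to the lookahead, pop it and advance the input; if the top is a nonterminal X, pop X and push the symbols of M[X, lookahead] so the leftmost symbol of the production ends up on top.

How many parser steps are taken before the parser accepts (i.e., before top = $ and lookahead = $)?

     Stack      Input        Action
  1  $ S        c a c a a $  expand S -> P E a
  2  $ a E P    c a c a a $  expand P -> c a
  3  $ a E a c  c a c a a $  match c
  4  $ a E a    a c a a $    match a
  5  $ a E      c a a $      expand E -> P
  6  $ a P      c a a $      expand P -> c a
  7  $ a a c    c a a $      match c
  8  $ a a      a a $        match a
  9  $ a        a $          match a
Accept reached after 9 steps.

9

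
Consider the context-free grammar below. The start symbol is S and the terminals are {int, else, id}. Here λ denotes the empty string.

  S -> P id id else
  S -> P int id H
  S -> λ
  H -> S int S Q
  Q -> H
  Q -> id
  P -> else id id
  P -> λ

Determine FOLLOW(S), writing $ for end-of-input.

FIRST(P) = {λ, else}
FIRST(S) = {λ, else, id, int}  (via P id id else, P int id H)
FIRST(H) = {else, id, int}  (via S int S Q)
FIRST(Q) = {else, id, int}  (via H)
FOLLOW(S) includes $ since S is the start symbol.
FOLLOW(S): in H->S int S Q (occurrence 1), S is followed by int S Q with FIRST {int}; in H->S int S Q (occurrence 2), S is followed by Q with FIRST {else, id, int}. Thus FOLLOW(S) = {$, else, id, int}.
FOLLOW(P): in S->P id id else, P is followed by id id else with FIRST {id}; in S->P int id H, P is followed by int id H with FIRST {int}. Thus FOLLOW(P) = {id, int}.
FOLLOW(H): in S->P int id H, the suffix after H is empty, so FOLLOW(H) ⊇ FOLLOW(S) = {$, else, id, int}; in Q->H, the suffix after H is empty, so FOLLOW(H) ⊇ FOLLOW(Q) = {$, else, id, int}. Thus FOLLOW(H) = {$, else, id, int}.
FOLLOW(Q): in H->S int S Q, the suffix after Q is empty, so FOLLOW(Q) ⊇ FOLLOW(H) = {$, else, id, int}. Thus FOLLOW(Q) = {$, else, id, int}.

{$, else, id, int}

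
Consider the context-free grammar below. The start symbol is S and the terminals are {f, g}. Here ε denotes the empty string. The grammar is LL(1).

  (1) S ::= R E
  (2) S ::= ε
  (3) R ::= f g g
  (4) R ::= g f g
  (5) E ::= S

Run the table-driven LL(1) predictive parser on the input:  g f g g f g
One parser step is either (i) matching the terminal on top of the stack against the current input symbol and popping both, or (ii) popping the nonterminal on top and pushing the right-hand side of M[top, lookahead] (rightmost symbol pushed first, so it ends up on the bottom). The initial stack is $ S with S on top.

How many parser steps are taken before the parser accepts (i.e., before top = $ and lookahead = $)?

13

      Stack      Input          Action
   1  $ S        g f g g f g $  expand S ::= R E
   2  $ E R      g f g g f g $  expand R ::= g f g
   3  $ E g f g  g f g g f g $  match g
   4  $ E g f    f g g f g $    match f
   5  $ E g      g g f g $      match g
   6  $ E        g f g $        expand E ::= S
   7  $ S        g f g $        expand S ::= R E
   8  $ E R      g f g $        expand R ::= g f g
   9  $ E g f g  g f g $        match g
  10  $ E g f    f g $          match f
  11  $ E g      g $            match g
  12  $ E        $              expand E ::= S
  13  $ S        $              expand S ::= ε
Accept reached after 13 steps.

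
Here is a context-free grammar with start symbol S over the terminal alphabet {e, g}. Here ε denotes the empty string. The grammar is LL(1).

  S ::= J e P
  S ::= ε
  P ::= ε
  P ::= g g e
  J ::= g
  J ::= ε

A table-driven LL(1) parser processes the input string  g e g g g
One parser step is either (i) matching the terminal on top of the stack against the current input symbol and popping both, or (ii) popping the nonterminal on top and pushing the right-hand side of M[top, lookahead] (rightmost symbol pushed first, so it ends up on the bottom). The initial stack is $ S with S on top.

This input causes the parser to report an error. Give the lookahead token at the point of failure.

step 1: stack=$ S  input=g e g g g $  — expand S ::= J e P
step 2: stack=$ P e J  input=g e g g g $  — expand J ::= g
step 3: stack=$ P e g  input=g e g g g $  — match g
step 4: stack=$ P e  input=e g g g $  — match e
step 5: stack=$ P  input=g g g $  — expand P ::= g g e
step 6: stack=$ e g g  input=g g g $  — match g
step 7: stack=$ e g  input=g g $  — match g
step 8: stack=$ e  input=g $  — error: top is terminal e but lookahead is g

g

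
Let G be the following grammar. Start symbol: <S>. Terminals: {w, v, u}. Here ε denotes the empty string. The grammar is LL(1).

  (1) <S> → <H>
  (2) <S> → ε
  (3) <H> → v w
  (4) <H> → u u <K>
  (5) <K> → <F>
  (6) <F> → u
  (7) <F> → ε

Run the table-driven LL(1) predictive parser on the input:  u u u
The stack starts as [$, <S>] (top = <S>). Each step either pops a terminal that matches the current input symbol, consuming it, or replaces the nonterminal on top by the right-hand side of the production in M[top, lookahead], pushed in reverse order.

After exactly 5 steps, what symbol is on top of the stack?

<F>

     Stack      Input    Action
  1  $ <S>      u u u $  expand <S> → <H>
  2  $ <H>      u u u $  expand <H> → u u <K>
  3  $ <K> u u  u u u $  match u
  4  $ <K> u    u u $    match u
  5  $ <K>      u $      expand <K> → <F>
Stack after step 5: $ <F> (top = <F>).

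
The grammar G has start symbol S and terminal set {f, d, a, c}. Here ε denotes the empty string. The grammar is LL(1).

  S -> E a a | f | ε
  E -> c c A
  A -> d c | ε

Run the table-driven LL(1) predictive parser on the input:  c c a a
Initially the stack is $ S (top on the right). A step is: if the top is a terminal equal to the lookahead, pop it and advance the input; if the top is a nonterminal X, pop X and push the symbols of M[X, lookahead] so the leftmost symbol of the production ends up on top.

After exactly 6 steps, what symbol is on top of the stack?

step 1: stack=$ S  input=c c a a $  — expand S -> E a a
step 2: stack=$ a a E  input=c c a a $  — expand E -> c c A
step 3: stack=$ a a A c c  input=c c a a $  — match c
step 4: stack=$ a a A c  input=c a a $  — match c
step 5: stack=$ a a A  input=a a $  — expand A -> ε
step 6: stack=$ a a  input=a a $  — match a
Stack after step 6: $ a (top = a).

a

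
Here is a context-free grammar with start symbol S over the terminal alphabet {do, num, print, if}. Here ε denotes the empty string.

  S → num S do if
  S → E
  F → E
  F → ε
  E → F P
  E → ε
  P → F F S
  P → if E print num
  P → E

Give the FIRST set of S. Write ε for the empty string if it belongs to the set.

FIRST(S): from S→num S do if we get {num}; from S→E we get {ε, if, num}. So FIRST(S) = {ε, if, num}.
FIRST(F): from F→E we get {ε, if, num}; from F→ε we get {ε}. So FIRST(F) = {ε, if, num}.
FIRST(E): from E→F P we get {ε, if, num}; from E→ε we get {ε}. So FIRST(E) = {ε, if, num}.
FIRST(P): from P→F F S we get {ε, if, num}; from P→if E print num we get {if}; from P→E we get {ε, if, num}. So FIRST(P) = {ε, if, num}.

{ε, if, num}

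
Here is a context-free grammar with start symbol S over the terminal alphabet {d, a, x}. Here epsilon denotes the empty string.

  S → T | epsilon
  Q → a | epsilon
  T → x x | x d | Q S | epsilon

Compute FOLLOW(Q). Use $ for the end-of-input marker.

{$, a, x}

FIRST(Q): from Q→a we get {a}; from Q→epsilon we get {epsilon}. So FIRST(Q) = {epsilon, a}.
FIRST(S): from S→T we get {epsilon, a, x}; from S→epsilon we get {epsilon}. So FIRST(S) = {epsilon, a, x}.
FIRST(T): from T→x x we get {x}; from T→x d we get {x}; from T→Q S we get {epsilon, a, x}; from T→epsilon we get {epsilon}. So FIRST(T) = {epsilon, a, x}.
FOLLOW(S) includes $ since S is the start symbol.
FOLLOW(S): in T→Q S, the suffix after S is empty, so FOLLOW(S) ⊇ FOLLOW(T) = {$}. Thus FOLLOW(S) = {$}.
FOLLOW(T): in S→T, the suffix after T is empty, so FOLLOW(T) ⊇ FOLLOW(S) = {$}. Thus FOLLOW(T) = {$}.
FOLLOW(Q): in T→Q S, Q is followed by S with FIRST {epsilon, a, x}; in T→Q S, the suffix after Q is nullable, so FOLLOW(Q) ⊇ FOLLOW(T) = {$}. Thus FOLLOW(Q) = {$, a, x}.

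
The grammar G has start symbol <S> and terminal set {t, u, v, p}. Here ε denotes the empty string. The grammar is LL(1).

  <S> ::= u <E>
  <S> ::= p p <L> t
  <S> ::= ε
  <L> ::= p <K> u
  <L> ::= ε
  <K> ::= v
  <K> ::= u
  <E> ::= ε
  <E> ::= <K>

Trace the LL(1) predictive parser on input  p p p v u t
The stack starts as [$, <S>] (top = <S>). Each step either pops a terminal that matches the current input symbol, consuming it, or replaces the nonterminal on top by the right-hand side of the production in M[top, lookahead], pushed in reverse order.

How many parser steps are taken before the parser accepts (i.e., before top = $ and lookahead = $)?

9

     Stack        Input          Action
  1  $ <S>        p p p v u t $  expand <S> ::= p p <L> t
  2  $ t <L> p p  p p p v u t $  match p
  3  $ t <L> p    p p v u t $    match p
  4  $ t <L>      p v u t $      expand <L> ::= p <K> u
  5  $ t u <K> p  p v u t $      match p
  6  $ t u <K>    v u t $        expand <K> ::= v
  7  $ t u v      v u t $        match v
  8  $ t u        u t $          match u
  9  $ t          t $            match t
Accept reached after 9 steps.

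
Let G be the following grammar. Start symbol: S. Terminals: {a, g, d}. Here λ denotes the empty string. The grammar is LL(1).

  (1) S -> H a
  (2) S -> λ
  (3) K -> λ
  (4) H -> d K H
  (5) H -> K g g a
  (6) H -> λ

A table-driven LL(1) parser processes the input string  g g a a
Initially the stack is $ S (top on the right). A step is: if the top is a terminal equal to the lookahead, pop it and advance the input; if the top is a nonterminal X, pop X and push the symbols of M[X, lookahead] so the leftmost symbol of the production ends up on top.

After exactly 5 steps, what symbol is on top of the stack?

step 1: stack=$ S  input=g g a a $  — expand S -> H a
step 2: stack=$ a H  input=g g a a $  — expand H -> K g g a
step 3: stack=$ a a g g K  input=g g a a $  — expand K -> λ
step 4: stack=$ a a g g  input=g g a a $  — match g
step 5: stack=$ a a g  input=g a a $  — match g
Stack after step 5: $ a a (top = a).

a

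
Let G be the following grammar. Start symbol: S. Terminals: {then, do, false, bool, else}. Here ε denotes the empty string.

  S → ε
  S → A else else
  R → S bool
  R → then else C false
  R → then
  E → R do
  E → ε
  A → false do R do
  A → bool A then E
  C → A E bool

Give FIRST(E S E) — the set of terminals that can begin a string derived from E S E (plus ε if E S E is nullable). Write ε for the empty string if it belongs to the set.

FIRST(A) = {bool, false}
FIRST(S) = {ε, bool, false}  (via A else else)
FIRST(C) = {bool, false}  (via A E bool)
FIRST(R) = {bool, false, then}  (via S bool)
FIRST(E) = {ε, bool, false, then}  (via R do)
FIRST(E S E): take FIRST of each symbol in turn, carrying on past any symbol whose FIRST contains ε; result {ε, bool, false, then}.

{ε, bool, false, then}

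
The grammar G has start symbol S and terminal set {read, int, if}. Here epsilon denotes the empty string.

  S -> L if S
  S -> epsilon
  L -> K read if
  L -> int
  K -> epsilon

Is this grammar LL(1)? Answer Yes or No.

FIRST(S) = {epsilon, int, read}
FIRST(L) = {int, read}
FIRST(K) = {epsilon}
FOLLOW(S) = {$}
FOLLOW(L) = {if}
FOLLOW(K) = {read}
Each cell of M receives at most one production.

Yes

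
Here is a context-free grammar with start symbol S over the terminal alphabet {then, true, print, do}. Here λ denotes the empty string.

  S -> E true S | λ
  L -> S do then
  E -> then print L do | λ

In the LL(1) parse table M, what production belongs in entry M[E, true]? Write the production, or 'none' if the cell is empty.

E -> λ

FIRST(E): from E->then print L do we get {then}; from E->λ we get {λ}. So FIRST(E) = {λ, then}.
FIRST(S): from S->E true S we get {then, true}; from S->λ we get {λ}. So FIRST(S) = {λ, then, true}.
FIRST(L): from L->S do then we get {do, then, true}. So FIRST(L) = {do, then, true}.
FOLLOW(S) includes $ since S is the start symbol.
FOLLOW(E): in S->E true S, E is followed by true S with FIRST {true}. Thus FOLLOW(E) = {true}.
For E -> then print L do: FIRST(then print L do) = {then}, so it goes in M[E, t] for t ∈ {then}.
For E -> λ: FIRST(λ) = {λ}, so it goes in M[E, t] for t ∈ {}; since λ ∈ FIRST, also for every t ∈ FOLLOW(E) = {true}.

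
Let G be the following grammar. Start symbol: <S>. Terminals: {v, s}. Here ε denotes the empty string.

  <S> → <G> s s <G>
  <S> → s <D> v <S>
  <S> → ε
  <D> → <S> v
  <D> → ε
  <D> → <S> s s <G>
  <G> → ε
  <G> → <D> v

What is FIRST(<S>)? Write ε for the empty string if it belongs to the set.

FIRST(<S>): from <S>→<G> s s <G> we get {s, v}; from <S>→s <D> v <S> we get {s}; from <S>→ε we get {ε}. So FIRST(<S>) = {ε, s, v}.
FIRST(<D>): from <D>→<S> v we get {s, v}; from <D>→ε we get {ε}; from <D>→<S> s s <G> we get {s, v}. So FIRST(<D>) = {ε, s, v}.
FIRST(<G>): from <G>→ε we get {ε}; from <G>→<D> v we get {s, v}. So FIRST(<G>) = {ε, s, v}.

{ε, s, v}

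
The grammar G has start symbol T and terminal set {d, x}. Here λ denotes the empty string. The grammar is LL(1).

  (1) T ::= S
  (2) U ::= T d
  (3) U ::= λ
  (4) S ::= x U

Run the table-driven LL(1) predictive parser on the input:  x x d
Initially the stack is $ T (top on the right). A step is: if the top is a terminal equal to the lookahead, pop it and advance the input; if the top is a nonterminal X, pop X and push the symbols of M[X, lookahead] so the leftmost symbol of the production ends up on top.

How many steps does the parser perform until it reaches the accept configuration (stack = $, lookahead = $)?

step 1: stack=$ T  input=x x d $  — expand T ::= S
step 2: stack=$ S  input=x x d $  — expand S ::= x U
step 3: stack=$ U x  input=x x d $  — match x
step 4: stack=$ U  input=x d $  — expand U ::= T d
step 5: stack=$ d T  input=x d $  — expand T ::= S
step 6: stack=$ d S  input=x d $  — expand S ::= x U
step 7: stack=$ d U x  input=x d $  — match x
step 8: stack=$ d U  input=d $  — expand U ::= λ
step 9: stack=$ d  input=d $  — match d
Accept reached after 9 steps.

9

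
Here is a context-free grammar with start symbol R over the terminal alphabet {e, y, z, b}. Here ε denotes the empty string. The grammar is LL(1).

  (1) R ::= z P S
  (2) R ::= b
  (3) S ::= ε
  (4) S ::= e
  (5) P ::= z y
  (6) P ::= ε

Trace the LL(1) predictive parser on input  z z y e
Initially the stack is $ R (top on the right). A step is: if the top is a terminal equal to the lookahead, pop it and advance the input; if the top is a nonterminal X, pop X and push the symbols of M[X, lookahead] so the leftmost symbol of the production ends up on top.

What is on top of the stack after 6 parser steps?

e

step 1: stack=$ R  input=z z y e $  — expand R ::= z P S
step 2: stack=$ S P z  input=z z y e $  — match z
step 3: stack=$ S P  input=z y e $  — expand P ::= z y
step 4: stack=$ S y z  input=z y e $  — match z
step 5: stack=$ S y  input=y e $  — match y
step 6: stack=$ S  input=e $  — expand S ::= e
Stack after step 6: $ e (top = e).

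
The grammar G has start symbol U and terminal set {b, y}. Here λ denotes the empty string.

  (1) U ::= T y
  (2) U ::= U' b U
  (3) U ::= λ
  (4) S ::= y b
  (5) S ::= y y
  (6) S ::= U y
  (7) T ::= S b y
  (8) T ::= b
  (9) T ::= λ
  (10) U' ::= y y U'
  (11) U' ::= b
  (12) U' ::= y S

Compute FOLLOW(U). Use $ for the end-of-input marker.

FIRST(U') = {b, y}
FIRST(U) = {λ, b, y}  (via T y, U' b U)
FIRST(S) = {b, y}  (via U y)
FIRST(T) = {λ, b, y}  (via S b y)
FOLLOW(U) includes $ since U is the start symbol.
FOLLOW(U): in U::=U' b U, the suffix after U is empty (adds nothing new); in S::=U y, U is followed by y with FIRST {y}. Thus FOLLOW(U) = {$, y}.
FOLLOW(T): in U::=T y, T is followed by y with FIRST {y}. Thus FOLLOW(T) = {y}.
FOLLOW(U'): in U::=U' b U, U' is followed by b U with FIRST {b}; in U'::=y y U', the suffix after U' is empty (adds nothing new). Thus FOLLOW(U') = {b}.
FOLLOW(S): in T::=S b y, S is followed by b y with FIRST {b}; in U'::=y S, the suffix after S is empty, so FOLLOW(S) ⊇ FOLLOW(U') = {b}. Thus FOLLOW(S) = {b}.

{$, y}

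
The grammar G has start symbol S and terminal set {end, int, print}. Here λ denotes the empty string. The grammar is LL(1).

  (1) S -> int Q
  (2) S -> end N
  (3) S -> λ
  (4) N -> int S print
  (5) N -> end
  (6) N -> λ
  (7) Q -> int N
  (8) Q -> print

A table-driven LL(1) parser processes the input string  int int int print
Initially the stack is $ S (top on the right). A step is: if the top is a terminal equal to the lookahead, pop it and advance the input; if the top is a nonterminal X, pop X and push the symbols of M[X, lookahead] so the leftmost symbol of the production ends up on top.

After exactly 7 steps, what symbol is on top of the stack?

print

step 1: stack=$ S  input=int int int print $  — expand S -> int Q
step 2: stack=$ Q int  input=int int int print $  — match int
step 3: stack=$ Q  input=int int print $  — expand Q -> int N
step 4: stack=$ N int  input=int int print $  — match int
step 5: stack=$ N  input=int print $  — expand N -> int S print
step 6: stack=$ print S int  input=int print $  — match int
step 7: stack=$ print S  input=print $  — expand S -> λ
Stack after step 7: $ print (top = print).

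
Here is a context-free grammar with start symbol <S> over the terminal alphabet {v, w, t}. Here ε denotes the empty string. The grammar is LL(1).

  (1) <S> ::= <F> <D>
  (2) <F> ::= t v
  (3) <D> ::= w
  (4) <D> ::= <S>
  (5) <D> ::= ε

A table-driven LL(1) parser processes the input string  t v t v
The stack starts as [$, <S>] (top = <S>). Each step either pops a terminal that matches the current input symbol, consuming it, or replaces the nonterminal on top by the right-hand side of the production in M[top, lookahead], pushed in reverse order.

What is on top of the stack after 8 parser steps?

step 1: stack=$ <S>  input=t v t v $  — expand <S> ::= <F> <D>
step 2: stack=$ <D> <F>  input=t v t v $  — expand <F> ::= t v
step 3: stack=$ <D> v t  input=t v t v $  — match t
step 4: stack=$ <D> v  input=v t v $  — match v
step 5: stack=$ <D>  input=t v $  — expand <D> ::= <S>
step 6: stack=$ <S>  input=t v $  — expand <S> ::= <F> <D>
step 7: stack=$ <D> <F>  input=t v $  — expand <F> ::= t v
step 8: stack=$ <D> v t  input=t v $  — match t
Stack after step 8: $ <D> v (top = v).

v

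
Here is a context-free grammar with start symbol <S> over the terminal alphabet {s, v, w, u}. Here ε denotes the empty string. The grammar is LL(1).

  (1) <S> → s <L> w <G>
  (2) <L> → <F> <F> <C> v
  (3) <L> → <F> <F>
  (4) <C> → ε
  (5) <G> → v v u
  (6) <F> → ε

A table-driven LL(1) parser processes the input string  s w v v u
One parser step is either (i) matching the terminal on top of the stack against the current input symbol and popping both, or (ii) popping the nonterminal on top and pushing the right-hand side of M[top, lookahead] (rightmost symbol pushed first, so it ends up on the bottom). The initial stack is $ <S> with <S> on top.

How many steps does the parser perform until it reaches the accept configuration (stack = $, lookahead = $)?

step 1: stack=$ <S>  input=s w v v u $  — expand <S> → s <L> w <G>
step 2: stack=$ <G> w <L> s  input=s w v v u $  — match s
step 3: stack=$ <G> w <L>  input=w v v u $  — expand <L> → <F> <F>
step 4: stack=$ <G> w <F> <F>  input=w v v u $  — expand <F> → ε
step 5: stack=$ <G> w <F>  input=w v v u $  — expand <F> → ε
step 6: stack=$ <G> w  input=w v v u $  — match w
step 7: stack=$ <G>  input=v v u $  — expand <G> → v v u
step 8: stack=$ u v v  input=v v u $  — match v
step 9: stack=$ u v  input=v u $  — match v
step 10: stack=$ u  input=u $  — match u
Accept reached after 10 steps.

10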